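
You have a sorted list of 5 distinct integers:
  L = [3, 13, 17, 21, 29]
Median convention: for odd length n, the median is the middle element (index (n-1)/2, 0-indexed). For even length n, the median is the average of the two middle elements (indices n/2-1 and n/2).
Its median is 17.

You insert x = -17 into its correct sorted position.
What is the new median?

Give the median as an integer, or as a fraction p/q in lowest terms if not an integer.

Answer: 15

Derivation:
Old list (sorted, length 5): [3, 13, 17, 21, 29]
Old median = 17
Insert x = -17
Old length odd (5). Middle was index 2 = 17.
New length even (6). New median = avg of two middle elements.
x = -17: 0 elements are < x, 5 elements are > x.
New sorted list: [-17, 3, 13, 17, 21, 29]
New median = 15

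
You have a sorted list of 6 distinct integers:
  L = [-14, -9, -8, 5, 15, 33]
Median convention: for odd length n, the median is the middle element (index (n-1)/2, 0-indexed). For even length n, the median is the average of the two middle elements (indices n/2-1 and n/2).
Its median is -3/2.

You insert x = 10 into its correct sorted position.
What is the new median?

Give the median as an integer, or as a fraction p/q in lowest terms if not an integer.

Old list (sorted, length 6): [-14, -9, -8, 5, 15, 33]
Old median = -3/2
Insert x = 10
Old length even (6). Middle pair: indices 2,3 = -8,5.
New length odd (7). New median = single middle element.
x = 10: 4 elements are < x, 2 elements are > x.
New sorted list: [-14, -9, -8, 5, 10, 15, 33]
New median = 5

Answer: 5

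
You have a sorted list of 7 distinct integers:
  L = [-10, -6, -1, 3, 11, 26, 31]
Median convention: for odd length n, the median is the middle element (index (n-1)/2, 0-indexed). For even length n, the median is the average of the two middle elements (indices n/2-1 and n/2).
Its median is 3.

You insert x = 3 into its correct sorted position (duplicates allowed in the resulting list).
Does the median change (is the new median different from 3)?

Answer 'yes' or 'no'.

Answer: no

Derivation:
Old median = 3
Insert x = 3
New median = 3
Changed? no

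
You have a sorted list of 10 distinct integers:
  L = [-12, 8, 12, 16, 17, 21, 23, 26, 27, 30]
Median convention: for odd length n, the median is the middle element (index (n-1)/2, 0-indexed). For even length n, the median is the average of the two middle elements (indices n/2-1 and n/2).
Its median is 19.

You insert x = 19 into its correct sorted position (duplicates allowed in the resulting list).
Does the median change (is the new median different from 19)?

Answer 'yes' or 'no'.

Answer: no

Derivation:
Old median = 19
Insert x = 19
New median = 19
Changed? no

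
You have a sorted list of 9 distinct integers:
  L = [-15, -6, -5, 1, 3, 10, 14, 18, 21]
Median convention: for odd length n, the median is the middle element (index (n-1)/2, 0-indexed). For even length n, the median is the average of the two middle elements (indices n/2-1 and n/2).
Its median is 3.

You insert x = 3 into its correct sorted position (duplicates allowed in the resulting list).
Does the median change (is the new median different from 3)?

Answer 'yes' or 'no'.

Answer: no

Derivation:
Old median = 3
Insert x = 3
New median = 3
Changed? no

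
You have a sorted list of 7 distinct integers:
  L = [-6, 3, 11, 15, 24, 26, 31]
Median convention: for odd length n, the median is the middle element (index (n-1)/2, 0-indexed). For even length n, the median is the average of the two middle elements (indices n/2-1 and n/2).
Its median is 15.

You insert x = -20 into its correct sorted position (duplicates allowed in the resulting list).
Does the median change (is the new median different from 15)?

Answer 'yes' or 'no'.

Old median = 15
Insert x = -20
New median = 13
Changed? yes

Answer: yes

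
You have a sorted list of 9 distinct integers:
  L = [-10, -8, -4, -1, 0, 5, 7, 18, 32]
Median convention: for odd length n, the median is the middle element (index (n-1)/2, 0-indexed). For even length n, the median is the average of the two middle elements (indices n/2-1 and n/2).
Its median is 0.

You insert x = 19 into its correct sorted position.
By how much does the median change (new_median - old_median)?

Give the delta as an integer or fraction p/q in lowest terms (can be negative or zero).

Old median = 0
After inserting x = 19: new sorted = [-10, -8, -4, -1, 0, 5, 7, 18, 19, 32]
New median = 5/2
Delta = 5/2 - 0 = 5/2

Answer: 5/2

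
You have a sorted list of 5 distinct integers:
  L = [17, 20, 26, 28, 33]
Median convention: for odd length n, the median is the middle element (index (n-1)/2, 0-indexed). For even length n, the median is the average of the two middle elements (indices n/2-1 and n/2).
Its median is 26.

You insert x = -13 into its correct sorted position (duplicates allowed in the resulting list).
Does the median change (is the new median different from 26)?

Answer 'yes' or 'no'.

Old median = 26
Insert x = -13
New median = 23
Changed? yes

Answer: yes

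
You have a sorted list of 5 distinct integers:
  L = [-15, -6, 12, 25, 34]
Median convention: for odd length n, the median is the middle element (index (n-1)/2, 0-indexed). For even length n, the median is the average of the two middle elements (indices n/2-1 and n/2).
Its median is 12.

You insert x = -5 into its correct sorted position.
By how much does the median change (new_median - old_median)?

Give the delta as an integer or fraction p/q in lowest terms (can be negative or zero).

Old median = 12
After inserting x = -5: new sorted = [-15, -6, -5, 12, 25, 34]
New median = 7/2
Delta = 7/2 - 12 = -17/2

Answer: -17/2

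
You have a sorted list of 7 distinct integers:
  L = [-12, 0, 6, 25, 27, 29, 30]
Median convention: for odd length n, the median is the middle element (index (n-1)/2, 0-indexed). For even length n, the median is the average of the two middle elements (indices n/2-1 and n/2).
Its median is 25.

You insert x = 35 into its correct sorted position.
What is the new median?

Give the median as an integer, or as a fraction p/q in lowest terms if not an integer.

Old list (sorted, length 7): [-12, 0, 6, 25, 27, 29, 30]
Old median = 25
Insert x = 35
Old length odd (7). Middle was index 3 = 25.
New length even (8). New median = avg of two middle elements.
x = 35: 7 elements are < x, 0 elements are > x.
New sorted list: [-12, 0, 6, 25, 27, 29, 30, 35]
New median = 26

Answer: 26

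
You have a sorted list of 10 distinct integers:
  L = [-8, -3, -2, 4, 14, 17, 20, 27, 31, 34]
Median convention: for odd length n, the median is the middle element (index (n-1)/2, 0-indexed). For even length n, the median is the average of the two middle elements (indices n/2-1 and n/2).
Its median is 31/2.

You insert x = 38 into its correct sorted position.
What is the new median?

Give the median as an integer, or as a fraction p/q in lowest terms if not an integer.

Answer: 17

Derivation:
Old list (sorted, length 10): [-8, -3, -2, 4, 14, 17, 20, 27, 31, 34]
Old median = 31/2
Insert x = 38
Old length even (10). Middle pair: indices 4,5 = 14,17.
New length odd (11). New median = single middle element.
x = 38: 10 elements are < x, 0 elements are > x.
New sorted list: [-8, -3, -2, 4, 14, 17, 20, 27, 31, 34, 38]
New median = 17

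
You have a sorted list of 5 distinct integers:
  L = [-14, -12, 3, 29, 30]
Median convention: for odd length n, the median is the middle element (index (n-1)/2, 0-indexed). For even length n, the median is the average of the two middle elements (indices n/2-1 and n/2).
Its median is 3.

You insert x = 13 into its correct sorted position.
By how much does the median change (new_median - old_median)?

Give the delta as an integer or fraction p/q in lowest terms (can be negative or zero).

Answer: 5

Derivation:
Old median = 3
After inserting x = 13: new sorted = [-14, -12, 3, 13, 29, 30]
New median = 8
Delta = 8 - 3 = 5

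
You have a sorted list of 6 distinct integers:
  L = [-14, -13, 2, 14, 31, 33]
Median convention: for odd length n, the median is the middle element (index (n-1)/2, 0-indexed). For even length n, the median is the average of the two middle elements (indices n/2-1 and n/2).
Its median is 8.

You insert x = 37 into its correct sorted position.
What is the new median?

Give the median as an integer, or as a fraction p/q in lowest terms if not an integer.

Old list (sorted, length 6): [-14, -13, 2, 14, 31, 33]
Old median = 8
Insert x = 37
Old length even (6). Middle pair: indices 2,3 = 2,14.
New length odd (7). New median = single middle element.
x = 37: 6 elements are < x, 0 elements are > x.
New sorted list: [-14, -13, 2, 14, 31, 33, 37]
New median = 14

Answer: 14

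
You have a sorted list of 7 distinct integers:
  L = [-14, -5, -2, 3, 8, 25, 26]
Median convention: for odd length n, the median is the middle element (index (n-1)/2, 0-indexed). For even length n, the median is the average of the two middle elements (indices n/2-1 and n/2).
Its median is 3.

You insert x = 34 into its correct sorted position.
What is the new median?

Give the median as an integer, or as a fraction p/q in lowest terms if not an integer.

Answer: 11/2

Derivation:
Old list (sorted, length 7): [-14, -5, -2, 3, 8, 25, 26]
Old median = 3
Insert x = 34
Old length odd (7). Middle was index 3 = 3.
New length even (8). New median = avg of two middle elements.
x = 34: 7 elements are < x, 0 elements are > x.
New sorted list: [-14, -5, -2, 3, 8, 25, 26, 34]
New median = 11/2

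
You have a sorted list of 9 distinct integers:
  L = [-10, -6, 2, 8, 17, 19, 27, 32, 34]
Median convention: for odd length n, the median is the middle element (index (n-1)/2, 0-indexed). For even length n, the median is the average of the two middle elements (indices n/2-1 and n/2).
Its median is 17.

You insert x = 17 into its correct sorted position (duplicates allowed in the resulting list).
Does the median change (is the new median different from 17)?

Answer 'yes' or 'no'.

Old median = 17
Insert x = 17
New median = 17
Changed? no

Answer: no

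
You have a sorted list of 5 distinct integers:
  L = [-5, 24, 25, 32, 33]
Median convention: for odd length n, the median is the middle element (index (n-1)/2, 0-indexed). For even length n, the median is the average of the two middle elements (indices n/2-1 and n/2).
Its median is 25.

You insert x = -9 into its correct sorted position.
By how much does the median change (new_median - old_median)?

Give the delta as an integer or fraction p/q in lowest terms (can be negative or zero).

Old median = 25
After inserting x = -9: new sorted = [-9, -5, 24, 25, 32, 33]
New median = 49/2
Delta = 49/2 - 25 = -1/2

Answer: -1/2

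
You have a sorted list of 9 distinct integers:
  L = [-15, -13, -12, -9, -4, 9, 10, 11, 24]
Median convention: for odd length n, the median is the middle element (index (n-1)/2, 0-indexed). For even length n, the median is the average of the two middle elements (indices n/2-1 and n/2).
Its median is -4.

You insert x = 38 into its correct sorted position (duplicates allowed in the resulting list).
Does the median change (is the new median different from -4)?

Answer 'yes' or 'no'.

Old median = -4
Insert x = 38
New median = 5/2
Changed? yes

Answer: yes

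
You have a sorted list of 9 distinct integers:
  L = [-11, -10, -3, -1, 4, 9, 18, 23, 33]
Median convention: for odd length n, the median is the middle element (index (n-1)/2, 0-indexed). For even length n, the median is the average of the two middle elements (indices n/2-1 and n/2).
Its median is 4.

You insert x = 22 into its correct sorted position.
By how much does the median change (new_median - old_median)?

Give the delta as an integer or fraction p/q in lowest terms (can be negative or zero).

Old median = 4
After inserting x = 22: new sorted = [-11, -10, -3, -1, 4, 9, 18, 22, 23, 33]
New median = 13/2
Delta = 13/2 - 4 = 5/2

Answer: 5/2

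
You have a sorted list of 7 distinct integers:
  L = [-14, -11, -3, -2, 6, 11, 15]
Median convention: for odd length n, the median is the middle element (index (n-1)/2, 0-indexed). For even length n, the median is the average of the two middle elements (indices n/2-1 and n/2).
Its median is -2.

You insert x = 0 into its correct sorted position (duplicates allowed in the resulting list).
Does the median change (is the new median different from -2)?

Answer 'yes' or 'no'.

Answer: yes

Derivation:
Old median = -2
Insert x = 0
New median = -1
Changed? yes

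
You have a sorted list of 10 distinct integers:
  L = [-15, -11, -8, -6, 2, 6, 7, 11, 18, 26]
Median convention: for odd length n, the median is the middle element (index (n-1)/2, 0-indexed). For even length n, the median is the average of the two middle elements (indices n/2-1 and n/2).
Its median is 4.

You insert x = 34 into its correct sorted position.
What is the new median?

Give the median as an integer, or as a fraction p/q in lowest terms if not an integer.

Answer: 6

Derivation:
Old list (sorted, length 10): [-15, -11, -8, -6, 2, 6, 7, 11, 18, 26]
Old median = 4
Insert x = 34
Old length even (10). Middle pair: indices 4,5 = 2,6.
New length odd (11). New median = single middle element.
x = 34: 10 elements are < x, 0 elements are > x.
New sorted list: [-15, -11, -8, -6, 2, 6, 7, 11, 18, 26, 34]
New median = 6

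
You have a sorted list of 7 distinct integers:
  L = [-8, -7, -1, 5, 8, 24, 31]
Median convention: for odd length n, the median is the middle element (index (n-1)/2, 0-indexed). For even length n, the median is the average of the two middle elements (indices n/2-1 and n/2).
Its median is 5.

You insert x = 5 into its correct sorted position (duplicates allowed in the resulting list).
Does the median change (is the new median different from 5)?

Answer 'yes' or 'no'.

Answer: no

Derivation:
Old median = 5
Insert x = 5
New median = 5
Changed? no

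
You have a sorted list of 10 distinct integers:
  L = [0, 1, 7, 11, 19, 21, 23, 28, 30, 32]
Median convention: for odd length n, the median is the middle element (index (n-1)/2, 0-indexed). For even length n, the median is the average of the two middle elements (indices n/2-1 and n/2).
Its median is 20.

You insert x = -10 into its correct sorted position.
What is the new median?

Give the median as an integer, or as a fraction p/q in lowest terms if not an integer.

Answer: 19

Derivation:
Old list (sorted, length 10): [0, 1, 7, 11, 19, 21, 23, 28, 30, 32]
Old median = 20
Insert x = -10
Old length even (10). Middle pair: indices 4,5 = 19,21.
New length odd (11). New median = single middle element.
x = -10: 0 elements are < x, 10 elements are > x.
New sorted list: [-10, 0, 1, 7, 11, 19, 21, 23, 28, 30, 32]
New median = 19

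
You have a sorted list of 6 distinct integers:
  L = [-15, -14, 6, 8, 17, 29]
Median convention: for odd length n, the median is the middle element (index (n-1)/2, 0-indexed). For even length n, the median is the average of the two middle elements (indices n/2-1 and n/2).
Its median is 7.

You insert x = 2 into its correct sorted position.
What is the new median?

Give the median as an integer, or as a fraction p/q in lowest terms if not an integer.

Old list (sorted, length 6): [-15, -14, 6, 8, 17, 29]
Old median = 7
Insert x = 2
Old length even (6). Middle pair: indices 2,3 = 6,8.
New length odd (7). New median = single middle element.
x = 2: 2 elements are < x, 4 elements are > x.
New sorted list: [-15, -14, 2, 6, 8, 17, 29]
New median = 6

Answer: 6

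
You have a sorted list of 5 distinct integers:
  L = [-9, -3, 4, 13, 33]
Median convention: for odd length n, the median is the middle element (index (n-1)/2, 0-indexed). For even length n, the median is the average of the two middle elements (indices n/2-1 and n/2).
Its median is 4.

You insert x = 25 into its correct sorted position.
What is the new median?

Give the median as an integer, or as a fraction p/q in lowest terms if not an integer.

Answer: 17/2

Derivation:
Old list (sorted, length 5): [-9, -3, 4, 13, 33]
Old median = 4
Insert x = 25
Old length odd (5). Middle was index 2 = 4.
New length even (6). New median = avg of two middle elements.
x = 25: 4 elements are < x, 1 elements are > x.
New sorted list: [-9, -3, 4, 13, 25, 33]
New median = 17/2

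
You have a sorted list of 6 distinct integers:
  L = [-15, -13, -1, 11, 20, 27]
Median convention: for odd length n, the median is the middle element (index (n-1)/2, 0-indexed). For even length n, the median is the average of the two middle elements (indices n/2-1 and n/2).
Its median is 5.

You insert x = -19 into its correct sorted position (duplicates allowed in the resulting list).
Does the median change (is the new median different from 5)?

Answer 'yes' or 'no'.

Old median = 5
Insert x = -19
New median = -1
Changed? yes

Answer: yes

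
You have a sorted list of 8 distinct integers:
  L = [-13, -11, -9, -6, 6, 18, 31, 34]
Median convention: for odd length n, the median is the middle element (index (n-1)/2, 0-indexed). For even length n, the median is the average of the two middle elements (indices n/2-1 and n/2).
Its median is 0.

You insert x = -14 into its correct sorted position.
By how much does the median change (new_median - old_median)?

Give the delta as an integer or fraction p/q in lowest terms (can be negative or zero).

Old median = 0
After inserting x = -14: new sorted = [-14, -13, -11, -9, -6, 6, 18, 31, 34]
New median = -6
Delta = -6 - 0 = -6

Answer: -6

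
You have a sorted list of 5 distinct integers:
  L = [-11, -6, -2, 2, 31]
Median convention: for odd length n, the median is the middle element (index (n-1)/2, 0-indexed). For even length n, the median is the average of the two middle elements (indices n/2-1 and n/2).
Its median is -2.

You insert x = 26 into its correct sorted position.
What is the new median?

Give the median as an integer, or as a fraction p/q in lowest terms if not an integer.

Old list (sorted, length 5): [-11, -6, -2, 2, 31]
Old median = -2
Insert x = 26
Old length odd (5). Middle was index 2 = -2.
New length even (6). New median = avg of two middle elements.
x = 26: 4 elements are < x, 1 elements are > x.
New sorted list: [-11, -6, -2, 2, 26, 31]
New median = 0

Answer: 0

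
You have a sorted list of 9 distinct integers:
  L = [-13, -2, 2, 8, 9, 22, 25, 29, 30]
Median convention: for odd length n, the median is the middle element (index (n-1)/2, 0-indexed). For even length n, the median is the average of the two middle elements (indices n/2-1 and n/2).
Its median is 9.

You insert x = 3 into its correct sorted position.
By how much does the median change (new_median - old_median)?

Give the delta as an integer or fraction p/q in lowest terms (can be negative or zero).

Answer: -1/2

Derivation:
Old median = 9
After inserting x = 3: new sorted = [-13, -2, 2, 3, 8, 9, 22, 25, 29, 30]
New median = 17/2
Delta = 17/2 - 9 = -1/2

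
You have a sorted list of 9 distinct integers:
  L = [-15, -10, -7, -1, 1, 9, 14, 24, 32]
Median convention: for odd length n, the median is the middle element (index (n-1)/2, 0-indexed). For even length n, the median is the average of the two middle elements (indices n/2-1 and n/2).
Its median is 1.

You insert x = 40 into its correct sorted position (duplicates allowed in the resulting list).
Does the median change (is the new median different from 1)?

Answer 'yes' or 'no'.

Old median = 1
Insert x = 40
New median = 5
Changed? yes

Answer: yes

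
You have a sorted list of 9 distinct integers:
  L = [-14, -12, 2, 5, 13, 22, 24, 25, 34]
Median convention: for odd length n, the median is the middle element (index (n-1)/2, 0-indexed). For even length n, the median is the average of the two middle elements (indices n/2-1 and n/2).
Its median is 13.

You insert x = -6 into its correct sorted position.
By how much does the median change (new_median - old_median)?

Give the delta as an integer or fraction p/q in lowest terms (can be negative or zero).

Answer: -4

Derivation:
Old median = 13
After inserting x = -6: new sorted = [-14, -12, -6, 2, 5, 13, 22, 24, 25, 34]
New median = 9
Delta = 9 - 13 = -4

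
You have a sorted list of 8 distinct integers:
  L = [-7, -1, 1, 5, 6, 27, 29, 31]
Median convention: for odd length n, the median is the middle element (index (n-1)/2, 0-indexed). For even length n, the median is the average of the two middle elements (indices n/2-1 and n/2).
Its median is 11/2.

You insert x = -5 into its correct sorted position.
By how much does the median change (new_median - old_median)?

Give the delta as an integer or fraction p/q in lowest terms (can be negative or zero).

Old median = 11/2
After inserting x = -5: new sorted = [-7, -5, -1, 1, 5, 6, 27, 29, 31]
New median = 5
Delta = 5 - 11/2 = -1/2

Answer: -1/2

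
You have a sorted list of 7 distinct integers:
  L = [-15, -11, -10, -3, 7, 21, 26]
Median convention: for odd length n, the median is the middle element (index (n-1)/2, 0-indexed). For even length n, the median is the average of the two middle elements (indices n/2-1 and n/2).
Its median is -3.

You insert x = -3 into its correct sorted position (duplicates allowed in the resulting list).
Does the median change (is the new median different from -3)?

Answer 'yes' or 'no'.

Answer: no

Derivation:
Old median = -3
Insert x = -3
New median = -3
Changed? no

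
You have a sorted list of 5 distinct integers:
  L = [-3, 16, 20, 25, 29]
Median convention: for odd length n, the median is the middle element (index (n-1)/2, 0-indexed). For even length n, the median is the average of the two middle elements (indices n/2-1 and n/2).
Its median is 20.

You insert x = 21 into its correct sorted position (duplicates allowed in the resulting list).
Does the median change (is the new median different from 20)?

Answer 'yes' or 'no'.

Old median = 20
Insert x = 21
New median = 41/2
Changed? yes

Answer: yes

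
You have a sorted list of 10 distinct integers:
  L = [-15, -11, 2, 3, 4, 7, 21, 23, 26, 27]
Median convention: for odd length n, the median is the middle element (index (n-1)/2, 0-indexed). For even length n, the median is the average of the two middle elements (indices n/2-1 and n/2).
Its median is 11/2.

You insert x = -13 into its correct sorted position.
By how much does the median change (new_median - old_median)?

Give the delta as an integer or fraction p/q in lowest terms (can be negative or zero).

Old median = 11/2
After inserting x = -13: new sorted = [-15, -13, -11, 2, 3, 4, 7, 21, 23, 26, 27]
New median = 4
Delta = 4 - 11/2 = -3/2

Answer: -3/2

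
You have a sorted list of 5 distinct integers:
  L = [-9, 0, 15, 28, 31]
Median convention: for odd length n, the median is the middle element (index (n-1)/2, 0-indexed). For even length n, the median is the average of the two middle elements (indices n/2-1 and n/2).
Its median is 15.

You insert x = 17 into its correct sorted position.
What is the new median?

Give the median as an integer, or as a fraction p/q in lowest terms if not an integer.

Old list (sorted, length 5): [-9, 0, 15, 28, 31]
Old median = 15
Insert x = 17
Old length odd (5). Middle was index 2 = 15.
New length even (6). New median = avg of two middle elements.
x = 17: 3 elements are < x, 2 elements are > x.
New sorted list: [-9, 0, 15, 17, 28, 31]
New median = 16

Answer: 16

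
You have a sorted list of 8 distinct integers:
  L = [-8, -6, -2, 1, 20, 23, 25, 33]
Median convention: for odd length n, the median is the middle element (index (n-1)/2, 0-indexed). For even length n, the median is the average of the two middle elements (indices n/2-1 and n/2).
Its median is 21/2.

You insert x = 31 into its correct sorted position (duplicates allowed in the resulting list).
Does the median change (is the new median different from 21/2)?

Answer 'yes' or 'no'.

Old median = 21/2
Insert x = 31
New median = 20
Changed? yes

Answer: yes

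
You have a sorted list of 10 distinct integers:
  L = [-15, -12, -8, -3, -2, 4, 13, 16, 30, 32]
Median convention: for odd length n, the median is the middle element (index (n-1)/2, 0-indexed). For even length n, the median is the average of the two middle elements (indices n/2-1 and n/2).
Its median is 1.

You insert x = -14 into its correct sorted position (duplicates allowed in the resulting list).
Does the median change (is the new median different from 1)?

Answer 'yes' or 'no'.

Old median = 1
Insert x = -14
New median = -2
Changed? yes

Answer: yes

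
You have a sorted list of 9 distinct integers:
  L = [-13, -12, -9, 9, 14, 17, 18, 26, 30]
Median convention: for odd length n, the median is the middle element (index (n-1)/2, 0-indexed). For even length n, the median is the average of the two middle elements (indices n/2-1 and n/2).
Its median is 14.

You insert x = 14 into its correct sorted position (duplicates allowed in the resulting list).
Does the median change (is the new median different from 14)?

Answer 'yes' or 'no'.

Answer: no

Derivation:
Old median = 14
Insert x = 14
New median = 14
Changed? no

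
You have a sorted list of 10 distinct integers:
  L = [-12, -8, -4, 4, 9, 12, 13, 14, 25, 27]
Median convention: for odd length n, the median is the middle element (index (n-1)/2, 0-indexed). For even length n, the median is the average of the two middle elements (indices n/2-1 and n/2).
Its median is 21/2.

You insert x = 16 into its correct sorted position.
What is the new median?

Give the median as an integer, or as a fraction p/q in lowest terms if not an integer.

Old list (sorted, length 10): [-12, -8, -4, 4, 9, 12, 13, 14, 25, 27]
Old median = 21/2
Insert x = 16
Old length even (10). Middle pair: indices 4,5 = 9,12.
New length odd (11). New median = single middle element.
x = 16: 8 elements are < x, 2 elements are > x.
New sorted list: [-12, -8, -4, 4, 9, 12, 13, 14, 16, 25, 27]
New median = 12

Answer: 12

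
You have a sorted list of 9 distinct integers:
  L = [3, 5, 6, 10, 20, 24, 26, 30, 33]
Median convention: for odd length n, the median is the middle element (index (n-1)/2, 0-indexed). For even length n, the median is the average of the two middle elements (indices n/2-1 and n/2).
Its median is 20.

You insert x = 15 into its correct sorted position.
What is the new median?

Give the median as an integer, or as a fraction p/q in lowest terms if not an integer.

Answer: 35/2

Derivation:
Old list (sorted, length 9): [3, 5, 6, 10, 20, 24, 26, 30, 33]
Old median = 20
Insert x = 15
Old length odd (9). Middle was index 4 = 20.
New length even (10). New median = avg of two middle elements.
x = 15: 4 elements are < x, 5 elements are > x.
New sorted list: [3, 5, 6, 10, 15, 20, 24, 26, 30, 33]
New median = 35/2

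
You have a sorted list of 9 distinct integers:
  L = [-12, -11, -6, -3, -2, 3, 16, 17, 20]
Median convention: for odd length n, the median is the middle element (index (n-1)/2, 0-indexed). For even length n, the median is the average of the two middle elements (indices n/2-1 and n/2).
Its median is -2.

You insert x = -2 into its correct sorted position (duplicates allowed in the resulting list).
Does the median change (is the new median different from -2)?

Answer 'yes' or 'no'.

Old median = -2
Insert x = -2
New median = -2
Changed? no

Answer: no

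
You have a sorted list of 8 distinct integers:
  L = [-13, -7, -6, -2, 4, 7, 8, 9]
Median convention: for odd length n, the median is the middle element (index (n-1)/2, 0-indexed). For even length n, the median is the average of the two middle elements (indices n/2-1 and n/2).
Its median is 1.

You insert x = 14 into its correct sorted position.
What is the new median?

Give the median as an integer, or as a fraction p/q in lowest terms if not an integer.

Old list (sorted, length 8): [-13, -7, -6, -2, 4, 7, 8, 9]
Old median = 1
Insert x = 14
Old length even (8). Middle pair: indices 3,4 = -2,4.
New length odd (9). New median = single middle element.
x = 14: 8 elements are < x, 0 elements are > x.
New sorted list: [-13, -7, -6, -2, 4, 7, 8, 9, 14]
New median = 4

Answer: 4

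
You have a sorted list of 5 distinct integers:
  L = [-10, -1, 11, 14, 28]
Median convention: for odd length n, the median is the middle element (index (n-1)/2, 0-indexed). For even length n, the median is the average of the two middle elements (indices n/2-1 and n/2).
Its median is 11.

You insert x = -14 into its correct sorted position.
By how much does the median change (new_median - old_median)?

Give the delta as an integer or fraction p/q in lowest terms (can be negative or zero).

Answer: -6

Derivation:
Old median = 11
After inserting x = -14: new sorted = [-14, -10, -1, 11, 14, 28]
New median = 5
Delta = 5 - 11 = -6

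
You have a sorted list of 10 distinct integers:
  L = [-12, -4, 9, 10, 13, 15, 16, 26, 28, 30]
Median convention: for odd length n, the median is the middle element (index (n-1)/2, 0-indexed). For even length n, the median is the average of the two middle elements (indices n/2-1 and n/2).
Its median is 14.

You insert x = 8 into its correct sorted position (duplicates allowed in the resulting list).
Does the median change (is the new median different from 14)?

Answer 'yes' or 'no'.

Old median = 14
Insert x = 8
New median = 13
Changed? yes

Answer: yes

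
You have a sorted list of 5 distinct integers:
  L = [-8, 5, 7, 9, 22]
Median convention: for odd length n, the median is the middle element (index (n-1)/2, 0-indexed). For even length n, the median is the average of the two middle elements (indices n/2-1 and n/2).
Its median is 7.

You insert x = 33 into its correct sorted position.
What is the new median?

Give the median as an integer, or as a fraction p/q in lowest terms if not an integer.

Answer: 8

Derivation:
Old list (sorted, length 5): [-8, 5, 7, 9, 22]
Old median = 7
Insert x = 33
Old length odd (5). Middle was index 2 = 7.
New length even (6). New median = avg of two middle elements.
x = 33: 5 elements are < x, 0 elements are > x.
New sorted list: [-8, 5, 7, 9, 22, 33]
New median = 8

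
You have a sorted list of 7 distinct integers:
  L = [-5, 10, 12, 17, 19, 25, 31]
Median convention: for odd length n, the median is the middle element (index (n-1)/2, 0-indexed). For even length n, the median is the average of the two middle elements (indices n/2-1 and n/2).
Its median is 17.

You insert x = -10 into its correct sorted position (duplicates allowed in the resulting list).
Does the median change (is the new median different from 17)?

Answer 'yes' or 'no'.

Old median = 17
Insert x = -10
New median = 29/2
Changed? yes

Answer: yes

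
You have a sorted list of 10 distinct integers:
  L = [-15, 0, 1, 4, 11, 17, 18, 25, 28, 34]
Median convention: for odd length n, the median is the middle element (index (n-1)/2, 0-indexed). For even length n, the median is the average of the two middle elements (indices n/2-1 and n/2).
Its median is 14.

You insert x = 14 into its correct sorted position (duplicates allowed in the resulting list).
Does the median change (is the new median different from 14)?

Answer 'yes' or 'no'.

Old median = 14
Insert x = 14
New median = 14
Changed? no

Answer: no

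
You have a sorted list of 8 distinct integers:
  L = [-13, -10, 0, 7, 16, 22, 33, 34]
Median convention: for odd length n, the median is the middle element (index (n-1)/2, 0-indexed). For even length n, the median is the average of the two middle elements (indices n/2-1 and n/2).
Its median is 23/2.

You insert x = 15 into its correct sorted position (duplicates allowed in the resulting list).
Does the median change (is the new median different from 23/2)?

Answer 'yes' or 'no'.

Answer: yes

Derivation:
Old median = 23/2
Insert x = 15
New median = 15
Changed? yes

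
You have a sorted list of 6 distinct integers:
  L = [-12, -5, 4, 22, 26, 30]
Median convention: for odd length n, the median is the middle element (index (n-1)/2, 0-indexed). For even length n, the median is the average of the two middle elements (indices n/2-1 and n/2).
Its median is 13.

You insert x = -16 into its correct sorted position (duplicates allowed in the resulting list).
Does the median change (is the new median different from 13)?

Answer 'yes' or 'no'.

Old median = 13
Insert x = -16
New median = 4
Changed? yes

Answer: yes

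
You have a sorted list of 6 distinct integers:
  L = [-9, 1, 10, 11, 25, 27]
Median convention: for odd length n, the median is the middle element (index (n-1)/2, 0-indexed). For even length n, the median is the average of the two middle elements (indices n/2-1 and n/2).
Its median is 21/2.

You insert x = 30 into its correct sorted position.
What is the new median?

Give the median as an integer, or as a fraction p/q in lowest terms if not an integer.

Old list (sorted, length 6): [-9, 1, 10, 11, 25, 27]
Old median = 21/2
Insert x = 30
Old length even (6). Middle pair: indices 2,3 = 10,11.
New length odd (7). New median = single middle element.
x = 30: 6 elements are < x, 0 elements are > x.
New sorted list: [-9, 1, 10, 11, 25, 27, 30]
New median = 11

Answer: 11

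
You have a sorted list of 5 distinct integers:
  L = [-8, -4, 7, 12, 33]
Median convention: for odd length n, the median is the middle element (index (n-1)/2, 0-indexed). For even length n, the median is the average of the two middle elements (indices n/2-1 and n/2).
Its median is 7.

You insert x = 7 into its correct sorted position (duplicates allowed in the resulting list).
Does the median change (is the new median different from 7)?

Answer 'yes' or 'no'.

Old median = 7
Insert x = 7
New median = 7
Changed? no

Answer: no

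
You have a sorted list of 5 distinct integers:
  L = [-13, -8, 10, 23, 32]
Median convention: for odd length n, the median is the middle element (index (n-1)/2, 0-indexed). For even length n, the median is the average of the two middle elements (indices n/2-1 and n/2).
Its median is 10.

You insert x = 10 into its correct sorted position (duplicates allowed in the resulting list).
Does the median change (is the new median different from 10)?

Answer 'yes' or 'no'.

Old median = 10
Insert x = 10
New median = 10
Changed? no

Answer: no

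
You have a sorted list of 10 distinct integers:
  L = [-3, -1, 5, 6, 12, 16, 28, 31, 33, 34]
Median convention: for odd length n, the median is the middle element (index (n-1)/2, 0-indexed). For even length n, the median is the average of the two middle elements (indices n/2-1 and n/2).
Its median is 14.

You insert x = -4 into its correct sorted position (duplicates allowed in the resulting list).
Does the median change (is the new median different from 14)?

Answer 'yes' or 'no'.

Answer: yes

Derivation:
Old median = 14
Insert x = -4
New median = 12
Changed? yes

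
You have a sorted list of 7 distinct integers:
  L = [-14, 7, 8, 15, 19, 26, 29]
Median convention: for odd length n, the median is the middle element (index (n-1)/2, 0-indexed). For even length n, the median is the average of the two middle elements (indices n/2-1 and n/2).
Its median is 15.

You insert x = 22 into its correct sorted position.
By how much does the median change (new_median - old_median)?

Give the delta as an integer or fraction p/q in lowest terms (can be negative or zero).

Old median = 15
After inserting x = 22: new sorted = [-14, 7, 8, 15, 19, 22, 26, 29]
New median = 17
Delta = 17 - 15 = 2

Answer: 2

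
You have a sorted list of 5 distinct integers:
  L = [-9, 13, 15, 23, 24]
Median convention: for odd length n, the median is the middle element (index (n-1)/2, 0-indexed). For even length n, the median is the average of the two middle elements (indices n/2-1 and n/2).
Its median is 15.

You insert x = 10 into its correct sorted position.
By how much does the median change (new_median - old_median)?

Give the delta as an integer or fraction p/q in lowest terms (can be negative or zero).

Answer: -1

Derivation:
Old median = 15
After inserting x = 10: new sorted = [-9, 10, 13, 15, 23, 24]
New median = 14
Delta = 14 - 15 = -1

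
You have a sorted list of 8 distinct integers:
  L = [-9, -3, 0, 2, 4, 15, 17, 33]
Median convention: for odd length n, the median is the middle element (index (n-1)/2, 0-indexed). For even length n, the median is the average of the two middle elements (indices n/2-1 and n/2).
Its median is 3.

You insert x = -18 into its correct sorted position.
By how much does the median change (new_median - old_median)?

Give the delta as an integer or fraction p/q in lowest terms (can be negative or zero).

Answer: -1

Derivation:
Old median = 3
After inserting x = -18: new sorted = [-18, -9, -3, 0, 2, 4, 15, 17, 33]
New median = 2
Delta = 2 - 3 = -1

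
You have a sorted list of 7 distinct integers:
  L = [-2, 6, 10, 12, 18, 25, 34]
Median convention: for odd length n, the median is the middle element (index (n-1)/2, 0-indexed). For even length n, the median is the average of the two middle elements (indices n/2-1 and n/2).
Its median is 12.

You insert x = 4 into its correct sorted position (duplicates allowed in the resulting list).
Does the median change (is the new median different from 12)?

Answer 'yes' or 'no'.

Answer: yes

Derivation:
Old median = 12
Insert x = 4
New median = 11
Changed? yes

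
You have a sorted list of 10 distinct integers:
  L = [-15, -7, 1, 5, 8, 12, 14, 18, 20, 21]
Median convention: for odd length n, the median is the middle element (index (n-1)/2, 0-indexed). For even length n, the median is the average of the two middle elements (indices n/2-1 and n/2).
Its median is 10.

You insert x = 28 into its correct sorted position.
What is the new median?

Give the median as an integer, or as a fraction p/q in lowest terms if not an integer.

Answer: 12

Derivation:
Old list (sorted, length 10): [-15, -7, 1, 5, 8, 12, 14, 18, 20, 21]
Old median = 10
Insert x = 28
Old length even (10). Middle pair: indices 4,5 = 8,12.
New length odd (11). New median = single middle element.
x = 28: 10 elements are < x, 0 elements are > x.
New sorted list: [-15, -7, 1, 5, 8, 12, 14, 18, 20, 21, 28]
New median = 12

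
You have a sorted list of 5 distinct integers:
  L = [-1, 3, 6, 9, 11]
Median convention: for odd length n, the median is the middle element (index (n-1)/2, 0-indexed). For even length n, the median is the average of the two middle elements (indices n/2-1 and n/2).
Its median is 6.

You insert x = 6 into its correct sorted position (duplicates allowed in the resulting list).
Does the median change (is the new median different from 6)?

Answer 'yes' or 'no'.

Old median = 6
Insert x = 6
New median = 6
Changed? no

Answer: no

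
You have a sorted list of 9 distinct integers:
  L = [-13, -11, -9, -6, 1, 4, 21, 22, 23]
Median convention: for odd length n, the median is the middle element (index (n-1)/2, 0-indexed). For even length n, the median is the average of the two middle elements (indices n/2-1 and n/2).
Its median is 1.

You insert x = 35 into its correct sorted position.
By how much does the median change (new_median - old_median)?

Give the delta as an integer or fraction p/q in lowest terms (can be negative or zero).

Old median = 1
After inserting x = 35: new sorted = [-13, -11, -9, -6, 1, 4, 21, 22, 23, 35]
New median = 5/2
Delta = 5/2 - 1 = 3/2

Answer: 3/2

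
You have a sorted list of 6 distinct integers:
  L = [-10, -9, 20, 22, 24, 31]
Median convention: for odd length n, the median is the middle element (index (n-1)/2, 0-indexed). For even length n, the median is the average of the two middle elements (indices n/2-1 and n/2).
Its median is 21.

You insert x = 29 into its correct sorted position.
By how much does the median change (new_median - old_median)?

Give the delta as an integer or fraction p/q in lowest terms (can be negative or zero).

Old median = 21
After inserting x = 29: new sorted = [-10, -9, 20, 22, 24, 29, 31]
New median = 22
Delta = 22 - 21 = 1

Answer: 1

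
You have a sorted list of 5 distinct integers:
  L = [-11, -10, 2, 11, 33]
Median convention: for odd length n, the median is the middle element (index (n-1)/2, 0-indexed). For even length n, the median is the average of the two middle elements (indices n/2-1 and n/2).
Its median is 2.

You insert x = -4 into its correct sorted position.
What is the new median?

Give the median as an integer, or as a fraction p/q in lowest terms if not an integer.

Answer: -1

Derivation:
Old list (sorted, length 5): [-11, -10, 2, 11, 33]
Old median = 2
Insert x = -4
Old length odd (5). Middle was index 2 = 2.
New length even (6). New median = avg of two middle elements.
x = -4: 2 elements are < x, 3 elements are > x.
New sorted list: [-11, -10, -4, 2, 11, 33]
New median = -1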